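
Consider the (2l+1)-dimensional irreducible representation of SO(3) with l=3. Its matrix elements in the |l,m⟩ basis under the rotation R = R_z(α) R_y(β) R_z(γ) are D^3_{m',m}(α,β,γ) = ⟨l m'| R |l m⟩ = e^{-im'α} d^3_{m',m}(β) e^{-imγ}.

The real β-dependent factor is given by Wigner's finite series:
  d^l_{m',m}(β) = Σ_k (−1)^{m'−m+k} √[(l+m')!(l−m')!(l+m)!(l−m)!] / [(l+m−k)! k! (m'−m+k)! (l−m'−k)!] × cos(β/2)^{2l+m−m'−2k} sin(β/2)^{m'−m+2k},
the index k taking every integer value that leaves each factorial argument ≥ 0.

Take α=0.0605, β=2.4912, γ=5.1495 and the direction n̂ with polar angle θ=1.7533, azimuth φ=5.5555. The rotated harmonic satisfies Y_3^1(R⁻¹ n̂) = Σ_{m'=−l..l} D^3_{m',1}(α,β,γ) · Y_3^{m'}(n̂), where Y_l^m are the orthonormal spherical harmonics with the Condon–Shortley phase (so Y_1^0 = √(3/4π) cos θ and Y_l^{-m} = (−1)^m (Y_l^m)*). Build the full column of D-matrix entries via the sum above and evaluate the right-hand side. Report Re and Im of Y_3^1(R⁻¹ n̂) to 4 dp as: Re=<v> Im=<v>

Re=-0.0851 Im=0.1331

Need the full column D^3_{m',1} for m'=−3..3 at α=0.0605, β=2.4912, γ=5.1495.
cos(β/2)=0.319495, sin(β/2)=0.947588
d^3_{-3,1}: single k=4 term ⇒ +0.318751;  D = +0.080592+0.308394i
d^3_{-2,1}: k∈[3..4] ⇒ +0.175501 -0.771901 = -0.596400;  D = -0.185404-0.566849i
d^3_{-1,1}: k∈[2..4] ⇒ +0.056137 -0.658409 +0.723965 = +0.121692;  D = +0.044755+0.113163i
d^3_{0,1}: k∈[1..3] ⇒ +0.010928 -0.288378 +0.845575 = +0.568125;  D = +0.240501+0.514709i
d^3_{1,1}: k∈[0..2] ⇒ +0.001064 -0.074849 +0.493807 = +0.420022;  D = +0.200488+0.369084i
d^3_{2,1}: k∈[0..1] ⇒ -0.009976 +0.175501 = +0.165526;  D = +0.087660+0.140408i
d^3_{3,1}: single k=0 term ⇒ +0.036236;  D = +0.021013+0.029521i
Y_3^{m'}(θ=1.7533,φ=5.5555) and Σ D·Y over m':
  (+0.0806+0.3084i)·(-0.2280+0.3247i)  (-0.1854-0.5668i)·(-0.0207-0.1782i)  (+0.0448+0.1132i)·(-0.1982-0.1766i)  (+0.2405+0.5147i)·(+0.1920+0.0000i)  (+0.2005+0.3691i)·(+0.1982-0.1766i)  (+0.0877+0.1404i)·(-0.0207+0.1782i)  (+0.0210+0.0295i)·(+0.2280+0.3247i)
Y_3^1(R⁻¹ n̂) = -0.085101+0.133130i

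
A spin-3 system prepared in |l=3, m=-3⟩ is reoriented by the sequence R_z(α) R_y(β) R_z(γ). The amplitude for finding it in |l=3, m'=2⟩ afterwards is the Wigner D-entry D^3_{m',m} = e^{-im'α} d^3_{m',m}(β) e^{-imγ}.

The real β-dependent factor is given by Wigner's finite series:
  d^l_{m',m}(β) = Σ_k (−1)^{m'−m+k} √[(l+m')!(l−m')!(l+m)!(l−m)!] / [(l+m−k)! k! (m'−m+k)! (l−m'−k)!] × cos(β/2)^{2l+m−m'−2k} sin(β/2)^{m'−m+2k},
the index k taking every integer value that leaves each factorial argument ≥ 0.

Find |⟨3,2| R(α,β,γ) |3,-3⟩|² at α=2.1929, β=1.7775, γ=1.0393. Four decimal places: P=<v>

P=0.1895

First d^3_{2,-3}(β=1.7775), then the phase factors e^{-i(2)α} and e^{-i(-3)γ}:
Half-angle: c=0.630383, s=0.776284. N=√(120·1·1·720)=293.938769
k∈{0} keeps every argument non-negative
  k=0: (−1)^5·293.9388/(120)·0.6304^1·0.7763^5 = -0.435296
d^3_{2,-3}(1.7775) = -0.435296
|D^3_{2,-3}|² = |d^3_{2,-3}(β)|² = (-0.435296)² = 0.189482 (the z-rotation phases have unit modulus)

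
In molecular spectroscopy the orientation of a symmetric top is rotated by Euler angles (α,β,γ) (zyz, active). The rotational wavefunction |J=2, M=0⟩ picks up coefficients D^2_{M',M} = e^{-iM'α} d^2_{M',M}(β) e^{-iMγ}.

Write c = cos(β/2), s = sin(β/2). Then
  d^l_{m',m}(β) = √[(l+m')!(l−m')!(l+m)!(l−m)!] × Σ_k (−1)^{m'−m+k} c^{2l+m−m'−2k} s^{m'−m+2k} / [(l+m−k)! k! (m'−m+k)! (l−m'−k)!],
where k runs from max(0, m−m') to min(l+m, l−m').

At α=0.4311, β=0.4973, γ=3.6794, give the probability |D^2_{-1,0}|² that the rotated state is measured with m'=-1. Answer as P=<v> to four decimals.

P=0.2637

First d^2_{-1,0}(β=0.4973), then the phase factors e^{-i(-1)α} and e^{-i(0)γ}:
c=cos(0.4973/2)=0.969246, s=sin(0.4973/2)=0.246096; N=√[1·6·2·2]=4.898979
Admissible k: 1..2 (factorial args all ≥0)
  k=1: (−1)^0·4.8990/(2)·0.9692^3·0.2461^1 = +0.548885
  k=2: (−1)^1·4.8990/(2)·0.9692^1·0.2461^3 = -0.035385
d^2_{-1,0}(0.4973) = +0.548885 -0.035385 = +0.513499
|D^2_{-1,0}|² = |d^2_{-1,0}(β)|² = (+0.513499)² = 0.263682 (the z-rotation phases have unit modulus)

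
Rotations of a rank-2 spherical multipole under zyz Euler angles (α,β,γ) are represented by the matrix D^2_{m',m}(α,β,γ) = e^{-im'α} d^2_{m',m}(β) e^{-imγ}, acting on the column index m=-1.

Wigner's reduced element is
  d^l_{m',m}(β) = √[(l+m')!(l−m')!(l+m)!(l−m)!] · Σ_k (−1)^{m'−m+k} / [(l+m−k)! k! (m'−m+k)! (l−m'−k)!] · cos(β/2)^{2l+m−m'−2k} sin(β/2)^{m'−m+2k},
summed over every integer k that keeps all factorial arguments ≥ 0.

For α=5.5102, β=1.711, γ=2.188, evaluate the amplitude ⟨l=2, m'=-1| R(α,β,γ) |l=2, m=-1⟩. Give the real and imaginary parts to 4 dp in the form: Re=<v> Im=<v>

Re=-0.0854 Im=-0.5437

First d^2_{-1,-1}(β=1.711), then the phase factors e^{-i(-1)α} and e^{-i(-1)γ}:
c=cos(1.711/2)=0.655841, s=sin(1.711/2)=0.754899; N=√[1·6·1·6]=6.000000
k: max(0,(-1)−(-1))=0 … min(2+(-1),2−(-1))=1
  k=0: (−1)^0·6.0000/(6)·0.6558^4·0.7549^0 = +0.185010
  k=1: (−1)^1·6.0000/(2)·0.6558^2·0.7549^2 = -0.735354
d^2_{-1,-1}(1.711) = +0.185010 -0.735354 = -0.550344
D = (+0.715829-0.698275i)·(-0.550344)·(-0.578757+0.815500i) = -0.085387-0.543679i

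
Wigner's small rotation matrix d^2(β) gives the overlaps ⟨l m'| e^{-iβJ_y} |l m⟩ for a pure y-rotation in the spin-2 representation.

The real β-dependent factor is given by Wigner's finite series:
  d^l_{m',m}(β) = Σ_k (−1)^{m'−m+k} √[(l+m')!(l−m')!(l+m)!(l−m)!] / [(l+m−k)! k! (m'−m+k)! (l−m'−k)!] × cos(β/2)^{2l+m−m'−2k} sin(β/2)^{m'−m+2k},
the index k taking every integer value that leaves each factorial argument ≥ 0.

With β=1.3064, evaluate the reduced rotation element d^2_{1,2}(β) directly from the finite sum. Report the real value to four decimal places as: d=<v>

d=0.6087

d^2_{1,2}(β=1.3064) via Wigner's sum:
c=cos(1.3064/2)=0.794143, s=sin(1.3064/2)=0.607731; N=√[6·1·24·1]=12.000000
k∈{1} keeps every argument non-negative
  k=1: (−1)^0·12.0000/(6)·0.7941^3·0.6077^1 = +0.608748
d^2_{1,2}(1.3064) = +0.608748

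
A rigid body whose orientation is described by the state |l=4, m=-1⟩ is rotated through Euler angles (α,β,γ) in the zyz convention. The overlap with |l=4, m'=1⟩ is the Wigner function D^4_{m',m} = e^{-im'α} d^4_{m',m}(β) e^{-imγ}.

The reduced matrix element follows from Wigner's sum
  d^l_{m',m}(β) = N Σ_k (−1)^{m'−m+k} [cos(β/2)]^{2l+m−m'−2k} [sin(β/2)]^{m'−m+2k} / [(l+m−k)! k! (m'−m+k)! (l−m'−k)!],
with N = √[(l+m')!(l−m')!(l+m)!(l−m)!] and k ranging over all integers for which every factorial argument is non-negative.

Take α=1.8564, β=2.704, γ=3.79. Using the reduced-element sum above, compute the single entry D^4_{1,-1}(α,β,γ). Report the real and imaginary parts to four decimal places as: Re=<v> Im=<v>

Re=0.0967 Im=-0.2547

First d^4_{1,-1}(β=2.704), then the phase factors e^{-i(1)α} and e^{-i(-1)γ}:
c=cos(2.704/2)=0.217055, s=sin(2.704/2)=0.976159; N=√[120·6·6·120]=720.000000
k: max(0,(-1)−(1))=0 … min(4+(-1),4−(1))=3
  k=0: (−1)^2·720.0000/(72)·0.2171^6·0.9762^2 = +0.000996
  k=1: (−1)^3·720.0000/(24)·0.2171^4·0.9762^4 = -0.060462
  k=2: (−1)^4·720.0000/(48)·0.2171^2·0.9762^6 = +0.611441
  k=3: (−1)^5·720.0000/(720)·0.2171^0·0.9762^8 = -0.824453
d^4_{1,-1}(2.704) = +0.000996 -0.060462 +0.611441 -0.824453 = -0.272478
D = (-0.281737-0.959492i)·(-0.272478)·(-0.797047-0.603918i) = +0.096701-0.254741i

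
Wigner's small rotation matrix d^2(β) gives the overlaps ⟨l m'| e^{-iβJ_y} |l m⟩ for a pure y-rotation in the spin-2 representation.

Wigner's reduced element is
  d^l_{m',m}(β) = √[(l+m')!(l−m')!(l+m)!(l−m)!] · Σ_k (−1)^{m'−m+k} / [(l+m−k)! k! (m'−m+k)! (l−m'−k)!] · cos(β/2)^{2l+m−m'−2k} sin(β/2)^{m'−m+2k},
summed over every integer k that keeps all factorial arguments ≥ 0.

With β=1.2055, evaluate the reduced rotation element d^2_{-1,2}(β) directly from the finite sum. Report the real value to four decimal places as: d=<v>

d^2_{-1,2}(β=1.2055) via Wigner's sum:
c=cos(1.2055/2)=0.823780, s=sin(1.2055/2)=0.566910; N=√[1·6·24·1]=12.000000
k: max(0,(2)−(-1))=3 … min(2+(2),2−(-1))=3
  k=3: (−1)^0·12.0000/(6)·0.8238^1·0.5669^3 = +0.300181
d^2_{-1,2}(1.2055) = +0.300181

d=0.3002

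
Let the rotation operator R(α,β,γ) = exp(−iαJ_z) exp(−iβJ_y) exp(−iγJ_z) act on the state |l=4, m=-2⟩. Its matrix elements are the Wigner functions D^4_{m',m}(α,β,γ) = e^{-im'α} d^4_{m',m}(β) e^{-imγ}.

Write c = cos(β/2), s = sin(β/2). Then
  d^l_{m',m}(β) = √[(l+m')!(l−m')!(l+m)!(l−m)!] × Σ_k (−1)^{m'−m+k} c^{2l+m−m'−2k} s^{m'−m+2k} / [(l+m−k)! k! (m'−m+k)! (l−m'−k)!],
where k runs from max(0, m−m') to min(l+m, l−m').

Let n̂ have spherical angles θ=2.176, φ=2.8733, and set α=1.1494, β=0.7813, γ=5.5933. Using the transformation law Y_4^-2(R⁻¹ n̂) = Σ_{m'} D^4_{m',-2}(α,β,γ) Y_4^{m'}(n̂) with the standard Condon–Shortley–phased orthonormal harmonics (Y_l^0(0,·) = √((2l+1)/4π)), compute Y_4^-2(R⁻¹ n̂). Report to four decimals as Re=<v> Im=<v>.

Re=-0.1407 Im=0.1065

Need the full column D^4_{m',-2} for m'=−4..4 at α=1.1494, β=0.7813, γ=5.5933.
cos(β/2)=0.924662, sin(β/2)=0.380790
d^4_{-4,-2}: single k=2 term ⇒ +0.479564;  D = -0.478171-0.036525i
d^4_{-3,-2}: k∈[1..2] ⇒ +0.823435 -0.418943 = +0.404492;  D = -0.193083+0.355433i
d^4_{-2,-2}: k∈[0..2] ⇒ +0.534396 -1.087548 +0.230549 = -0.322604;  D = -0.195689-0.256474i
d^4_{-1,-2}: k∈[0..2] ⇒ -0.933687 +0.791727 -0.089514 = -0.231473;  D = -0.225358+0.052854i
d^4_{0,-2}: k∈[0..2] ⇒ +0.859782 -0.388832 +0.024728 = +0.495679;  D = +0.094113-0.486663i
d^4_{1,-2}: k∈[0..2] ⇒ -0.527818 +0.134270 -0.004554 = -0.398102;  D = +0.325750+0.228849i
d^4_{2,-2}: k∈[0..2] ⇒ +0.230549 -0.031279 +0.000442 = +0.199712;  D = -0.171604+0.102161i
d^4_{3,-2}: k∈[0..1] ⇒ -0.071049 +0.004016 = -0.067033;  D = -0.007731-0.066585i
d^4_{4,-2}: single k=0 term ⇒ +0.013793;  D = +0.013153+0.004153i
Y_4^{m'}(θ=2.176,φ=2.8733) and Σ D·Y over m':
  (-0.4782-0.0365i)·(+0.0966+0.1779i)  (-0.1931+0.3554i)·(+0.2746+0.2855i)  (-0.1957-0.2565i)·(+0.2461+0.1464i)  (-0.2254+0.0529i)·(-0.1567-0.0431i)  (+0.0941-0.4867i)·(-0.3220+0.0000i)  (+0.3258+0.2288i)·(+0.1567-0.0431i)  (-0.1716+0.1022i)·(+0.2461-0.1464i)  (-0.0077-0.0666i)·(-0.2746+0.2855i)  (+0.0132+0.0042i)·(+0.0966-0.1779i)
Y_4^-2(R⁻¹ n̂) = -0.140742+0.106457i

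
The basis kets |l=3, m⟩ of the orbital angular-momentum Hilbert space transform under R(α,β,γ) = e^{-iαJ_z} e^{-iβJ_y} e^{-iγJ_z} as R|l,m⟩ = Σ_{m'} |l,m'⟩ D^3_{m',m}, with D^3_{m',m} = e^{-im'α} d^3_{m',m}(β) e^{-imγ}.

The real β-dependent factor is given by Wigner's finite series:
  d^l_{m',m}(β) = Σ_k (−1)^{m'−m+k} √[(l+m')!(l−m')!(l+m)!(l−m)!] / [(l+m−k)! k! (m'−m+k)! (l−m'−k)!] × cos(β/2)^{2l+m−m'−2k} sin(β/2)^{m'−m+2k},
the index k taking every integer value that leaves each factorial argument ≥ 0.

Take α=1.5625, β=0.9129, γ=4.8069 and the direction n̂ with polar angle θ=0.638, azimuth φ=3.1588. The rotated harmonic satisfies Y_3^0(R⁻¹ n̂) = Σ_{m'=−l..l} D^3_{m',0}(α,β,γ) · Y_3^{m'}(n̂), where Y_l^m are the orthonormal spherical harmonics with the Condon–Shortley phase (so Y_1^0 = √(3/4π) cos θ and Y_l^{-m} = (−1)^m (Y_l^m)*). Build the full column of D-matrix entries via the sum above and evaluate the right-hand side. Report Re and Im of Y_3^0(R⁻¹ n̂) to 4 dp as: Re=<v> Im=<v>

Re=-0.3312 Im=0.0000

Need the full column D^3_{m',0} for m'=−3..3 at α=1.5625, β=0.9129, γ=4.8069.
cos(β/2)=0.897623, sin(β/2)=0.440764
d^3_{-3,0}: single k=3 term ⇒ +0.276959;  D = -0.006893-0.276874i
d^3_{-2,0}: k∈[2..3] ⇒ +0.690795 -0.166561 = +0.524234;  D = -0.524161+0.008698i
d^3_{-1,0}: k∈[1..3] ⇒ +0.889747 -0.643595 +0.051727 = +0.297879;  D = +0.002471+0.297868i
d^3_{0,0}: k∈[0..3] ⇒ +0.523074 -1.135092 +0.273688 -0.007332 = -0.345662;  D = -0.345662+0.000000i
d^3_{1,0}: k∈[0..2] ⇒ -0.889747 +0.643595 -0.051727 = -0.297879;  D = -0.002471+0.297868i
d^3_{2,0}: k∈[0..1] ⇒ +0.690795 -0.166561 = +0.524234;  D = -0.524161-0.008698i
d^3_{3,0}: single k=0 term ⇒ -0.276959;  D = +0.006893-0.276874i
Y_3^{m'}(θ=0.638,φ=3.1588) and Σ D·Y over m':
  (-0.0069-0.2769i)·(-0.0880+0.0045i)  (-0.5242+0.0087i)·(+0.2910-0.0100i)  (+0.0025+0.2979i)·(-0.4285+0.0074i)  (-0.3457+0.0000i)·(+0.0679+0.0000i)  (-0.0025+0.2979i)·(+0.4285+0.0074i)  (-0.5242-0.0087i)·(+0.2910+0.0100i)  (+0.0069-0.2769i)·(+0.0880+0.0045i)
Y_3^0(R⁻¹ n̂) = -0.331164+0.000000i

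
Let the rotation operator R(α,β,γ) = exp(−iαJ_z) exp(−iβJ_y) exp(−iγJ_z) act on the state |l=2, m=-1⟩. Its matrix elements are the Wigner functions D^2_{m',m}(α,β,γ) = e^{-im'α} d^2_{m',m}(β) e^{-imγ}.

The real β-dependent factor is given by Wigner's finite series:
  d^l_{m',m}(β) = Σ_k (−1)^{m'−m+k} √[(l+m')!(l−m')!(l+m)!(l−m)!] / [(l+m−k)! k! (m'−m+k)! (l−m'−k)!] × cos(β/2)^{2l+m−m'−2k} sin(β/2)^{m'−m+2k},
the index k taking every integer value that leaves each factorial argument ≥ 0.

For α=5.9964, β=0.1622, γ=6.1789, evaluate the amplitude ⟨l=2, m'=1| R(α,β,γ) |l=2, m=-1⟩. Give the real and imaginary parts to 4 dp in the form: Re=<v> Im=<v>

Split into d^2_{1,-1}(β=0.1622) × two z-phases.
c=cos(0.1622/2)=0.996713, s=sin(0.1622/2)=0.081011; N=√[6·1·1·6]=6.000000
k: max(0,(-1)−(1))=0 … min(2+(-1),2−(1))=1
  k=0: (−1)^2·6.0000/(2)·0.9967^2·0.0810^2 = +0.019559
  k=1: (−1)^3·6.0000/(6)·0.9967^0·0.0810^4 = -0.000043
d^2_{1,-1}(0.1622) = +0.019559 -0.000043 = +0.019516
Attach z-rotation phases: D = e^{-i(1)(5.9964)}·(+0.019516)·e^{-i(-1)(6.1789)} = +0.019192+0.003542i

Re=0.0192 Im=0.0035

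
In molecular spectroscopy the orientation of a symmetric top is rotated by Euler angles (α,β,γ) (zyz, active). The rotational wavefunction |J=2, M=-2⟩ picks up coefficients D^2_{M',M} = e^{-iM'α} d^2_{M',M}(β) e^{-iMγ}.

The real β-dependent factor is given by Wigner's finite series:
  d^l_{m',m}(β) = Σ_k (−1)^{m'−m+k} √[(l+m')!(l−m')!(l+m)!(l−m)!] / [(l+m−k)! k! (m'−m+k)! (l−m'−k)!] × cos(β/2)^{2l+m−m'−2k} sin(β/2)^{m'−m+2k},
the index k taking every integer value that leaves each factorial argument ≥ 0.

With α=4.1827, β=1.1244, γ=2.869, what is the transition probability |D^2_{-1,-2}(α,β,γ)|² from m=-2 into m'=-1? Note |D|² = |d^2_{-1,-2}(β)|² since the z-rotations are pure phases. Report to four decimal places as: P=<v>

D^2_{-1,-2}(4.1827,1.1244,2.869) = e^{-i·-1·4.1827}·d^2_{-1,-2}(1.1244)·e^{-i·-2·2.869}. Compute d first:
With c≡cos(β/2)=0.846084 and s≡sin(β/2)=0.533049, N=[1·6·1·24]^{1/2}=12.000000
k∈{0} keeps every argument non-negative
  k=0: (−1)^1·12.0000/(6)·0.8461^3·0.5330^1 = -0.645711
d^2_{-1,-2}(1.1244) = -0.645711
|D^2_{-1,-2}|² = |d^2_{-1,-2}(β)|² = (-0.645711)² = 0.416943 (the z-rotation phases have unit modulus)

P=0.4169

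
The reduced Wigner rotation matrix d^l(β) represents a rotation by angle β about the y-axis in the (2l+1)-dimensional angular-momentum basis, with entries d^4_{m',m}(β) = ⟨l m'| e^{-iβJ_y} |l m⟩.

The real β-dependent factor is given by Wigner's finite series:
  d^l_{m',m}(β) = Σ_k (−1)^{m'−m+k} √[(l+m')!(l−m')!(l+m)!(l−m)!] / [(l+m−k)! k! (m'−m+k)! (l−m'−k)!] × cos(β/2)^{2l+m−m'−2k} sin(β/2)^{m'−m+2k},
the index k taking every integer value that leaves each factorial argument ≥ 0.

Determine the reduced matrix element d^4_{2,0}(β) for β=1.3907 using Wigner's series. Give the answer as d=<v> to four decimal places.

d=-0.2967

d^4_{2,0}(β=1.3907) via Wigner's sum:
Half-angle: c=0.767830, s=0.640654. N=√(720·2·24·24)=910.735966
k∈{0,1,2} keeps every argument non-negative
  k=0: (−1)^2·910.7360/(96)·0.7678^6·0.6407^2 = +0.797917
  k=1: (−1)^3·910.7360/(36)·0.7678^4·0.6407^4 = -1.481303
  k=2: (−1)^4·910.7360/(96)·0.7678^2·0.6407^6 = +0.386717
d^4_{2,0}(1.3907) = +0.797917 -1.481303 +0.386717 = -0.296670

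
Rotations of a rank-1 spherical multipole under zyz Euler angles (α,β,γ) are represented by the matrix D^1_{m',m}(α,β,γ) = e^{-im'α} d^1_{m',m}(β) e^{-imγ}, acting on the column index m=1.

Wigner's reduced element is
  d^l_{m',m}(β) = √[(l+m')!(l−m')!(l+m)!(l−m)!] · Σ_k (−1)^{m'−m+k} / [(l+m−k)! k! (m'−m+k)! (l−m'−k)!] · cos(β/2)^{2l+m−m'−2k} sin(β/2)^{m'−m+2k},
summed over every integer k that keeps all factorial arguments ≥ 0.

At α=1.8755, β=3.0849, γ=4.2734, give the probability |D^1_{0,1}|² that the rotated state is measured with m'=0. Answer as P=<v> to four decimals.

P=0.0016

D^1_{0,1}(1.8755,3.0849,4.2734) = e^{-i·0·1.8755}·d^1_{0,1}(3.0849)·e^{-i·1·4.2734}. Compute d first:
With c≡cos(β/2)=0.028343 and s≡sin(β/2)=0.999598, N=[1·1·2·1]^{1/2}=1.414214
Admissible k: 1..1 (factorial args all ≥0)
  k=1: (−1)^0·1.4142/(1)·0.0283^1·0.9996^1 = +0.040066
d^1_{0,1}(3.0849) = +0.040066
|D^1_{0,1}|² = |d^1_{0,1}(β)|² = (+0.040066)² = 0.001605 (the z-rotation phases have unit modulus)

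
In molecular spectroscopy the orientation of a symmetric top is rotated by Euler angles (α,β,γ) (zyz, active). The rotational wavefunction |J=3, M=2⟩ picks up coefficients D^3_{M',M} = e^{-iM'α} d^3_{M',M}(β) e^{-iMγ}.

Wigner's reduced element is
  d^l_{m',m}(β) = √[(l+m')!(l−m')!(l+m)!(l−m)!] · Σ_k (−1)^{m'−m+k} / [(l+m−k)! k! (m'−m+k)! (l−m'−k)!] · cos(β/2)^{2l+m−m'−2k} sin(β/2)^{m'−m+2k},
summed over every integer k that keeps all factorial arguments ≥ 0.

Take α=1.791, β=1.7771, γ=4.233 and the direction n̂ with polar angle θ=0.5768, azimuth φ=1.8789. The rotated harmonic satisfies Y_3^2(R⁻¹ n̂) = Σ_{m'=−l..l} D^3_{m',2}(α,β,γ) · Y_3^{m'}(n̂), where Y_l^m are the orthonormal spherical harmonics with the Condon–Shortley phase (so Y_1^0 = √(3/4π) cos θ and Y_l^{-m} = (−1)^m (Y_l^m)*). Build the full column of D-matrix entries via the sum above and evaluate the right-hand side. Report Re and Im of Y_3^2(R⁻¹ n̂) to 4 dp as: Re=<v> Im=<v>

Re=-0.2099 Im=-0.2419

Need the full column D^3_{m',2} for m'=−3..3 at α=1.791, β=1.7771, γ=4.233.
cos(β/2)=0.630538, sin(β/2)=0.776158
d^3_{-3,2}: single k=5 term ⇒ +0.435049;  D = -0.434536-0.021132i
d^3_{-2,2}: k∈[4..5] ⇒ +0.721429 -0.218626 = +0.502803;  D = +0.085864+0.495418i
d^3_{-1,2}: k∈[3..4] ⇒ +0.741336 -0.561646 = +0.179690;  D = +0.166072-0.068617i
d^3_{0,2}: k∈[2..3] ⇒ +0.521563 -0.790286 = -0.268724;  D = +0.154387+0.219948i
d^3_{1,2}: k∈[1..2] ⇒ +0.244628 -0.741336 = -0.496707;  D = +0.334400-0.367280i
d^3_{2,2}: k∈[0..1] ⇒ +0.062845 -0.476120 = -0.413275;  D = -0.358982-0.204763i
d^3_{3,2}: single k=0 term ⇒ -0.189488;  D = -0.055666+0.181128i
Y_3^{m'}(θ=0.5768,φ=1.8789) and Σ D·Y over m':
  (-0.4345-0.0211i)·(+0.0540+0.0408i)  (+0.0859+0.4954i)·(-0.2079+0.1472i)  (+0.1661-0.0686i)·(-0.1343-0.4220i)  (+0.1544+0.2199i)·(+0.1605+0.0000i)  (+0.3344-0.3673i)·(+0.1343-0.4220i)  (-0.3590-0.2048i)·(-0.2079-0.1472i)  (-0.0557+0.1811i)·(-0.0540+0.0408i)
Y_3^2(R⁻¹ n̂) = -0.209883-0.241878i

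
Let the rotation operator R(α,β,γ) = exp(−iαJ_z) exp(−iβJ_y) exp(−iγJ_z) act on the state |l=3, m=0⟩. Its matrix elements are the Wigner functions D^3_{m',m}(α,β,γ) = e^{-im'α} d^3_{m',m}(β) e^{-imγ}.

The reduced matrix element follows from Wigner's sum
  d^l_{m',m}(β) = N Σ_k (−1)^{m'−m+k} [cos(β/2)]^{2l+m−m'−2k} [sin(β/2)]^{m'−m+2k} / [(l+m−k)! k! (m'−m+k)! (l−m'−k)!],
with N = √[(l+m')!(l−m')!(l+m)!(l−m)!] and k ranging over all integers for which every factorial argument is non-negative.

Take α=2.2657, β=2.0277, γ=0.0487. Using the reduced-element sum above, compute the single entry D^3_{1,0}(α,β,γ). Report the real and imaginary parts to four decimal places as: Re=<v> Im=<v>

Re=-0.0067 Im=-0.0080

First d^3_{1,0}(β=2.0277), then the phase factors e^{-i(1)α} and e^{-i(0)γ}:
Half-angle: c=0.528596, s=0.848873. N=√(24·2·6·6)=41.569219
k∈{0,1,2} keeps every argument non-negative
  k=0: (−1)^1·41.5692/(12)·0.5286^5·0.8489^1 = -0.121354
  k=1: (−1)^2·41.5692/(4)·0.5286^3·0.8489^3 = +0.938887
  k=2: (−1)^3·41.5692/(12)·0.5286^1·0.8489^5 = -0.807103
d^3_{1,0}(2.0277) = -0.121354 +0.938887 -0.807103 = +0.010429
Attach z-rotation phases: D = e^{-i(1)(2.2657)}·(+0.010429)·e^{-i(0)(0.0487)} = -0.006678-0.008011i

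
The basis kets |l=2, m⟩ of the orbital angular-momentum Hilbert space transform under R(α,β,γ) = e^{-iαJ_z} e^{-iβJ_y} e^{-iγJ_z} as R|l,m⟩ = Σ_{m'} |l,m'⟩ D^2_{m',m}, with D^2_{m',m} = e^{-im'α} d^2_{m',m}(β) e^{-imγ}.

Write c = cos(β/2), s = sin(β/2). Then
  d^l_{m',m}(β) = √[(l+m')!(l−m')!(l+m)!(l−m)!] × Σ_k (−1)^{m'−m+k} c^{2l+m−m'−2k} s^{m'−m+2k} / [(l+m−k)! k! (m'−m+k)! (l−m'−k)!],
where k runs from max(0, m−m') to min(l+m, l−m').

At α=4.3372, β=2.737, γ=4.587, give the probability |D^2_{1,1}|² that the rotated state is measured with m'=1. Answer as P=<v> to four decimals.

First d^2_{1,1}(β=2.737), then the phase factors e^{-i(1)α} and e^{-i(1)γ}:
With c≡cos(β/2)=0.200919 and s≡sin(β/2)=0.979608, N=[6·1·6·1]^{1/2}=6.000000
Admissible k: 0..1 (factorial args all ≥0)
  k=0: (−1)^0·6.0000/(6)·0.2009^4·0.9796^0 = +0.001630
  k=1: (−1)^1·6.0000/(2)·0.2009^2·0.9796^2 = -0.116217
d^2_{1,1}(2.737) = +0.001630 -0.116217 = -0.114587
|D^2_{1,1}|² = |d^2_{1,1}(β)|² = (-0.114587)² = 0.013130 (the z-rotation phases have unit modulus)

P=0.0131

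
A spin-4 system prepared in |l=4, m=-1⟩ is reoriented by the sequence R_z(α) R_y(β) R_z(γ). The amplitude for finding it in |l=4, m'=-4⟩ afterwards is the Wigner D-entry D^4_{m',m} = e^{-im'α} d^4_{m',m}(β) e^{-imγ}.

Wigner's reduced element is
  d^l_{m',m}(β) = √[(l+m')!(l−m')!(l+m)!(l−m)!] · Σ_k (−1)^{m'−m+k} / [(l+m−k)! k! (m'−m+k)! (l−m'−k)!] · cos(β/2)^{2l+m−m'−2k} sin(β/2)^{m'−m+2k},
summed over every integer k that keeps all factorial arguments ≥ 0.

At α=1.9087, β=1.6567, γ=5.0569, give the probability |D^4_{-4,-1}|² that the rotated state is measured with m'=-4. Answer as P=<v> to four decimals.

P=0.1788

First d^4_{-4,-1}(β=1.6567), then the phase factors e^{-i(-4)α} and e^{-i(-1)γ}:
c=cos(1.6567/2)=0.676092, s=sin(1.6567/2)=0.736817; N=√[1·40320·6·120]=5387.986637
k: max(0,(-1)−(-4))=3 … min(4+(-1),4−(-4))=3
  k=3: (−1)^0·5387.9866/(720)·0.6761^5·0.7368^3 = +0.422866
d^4_{-4,-1}(1.6567) = +0.422866
|D^4_{-4,-1}|² = |d^4_{-4,-1}(β)|² = (+0.422866)² = 0.178816 (the z-rotation phases have unit modulus)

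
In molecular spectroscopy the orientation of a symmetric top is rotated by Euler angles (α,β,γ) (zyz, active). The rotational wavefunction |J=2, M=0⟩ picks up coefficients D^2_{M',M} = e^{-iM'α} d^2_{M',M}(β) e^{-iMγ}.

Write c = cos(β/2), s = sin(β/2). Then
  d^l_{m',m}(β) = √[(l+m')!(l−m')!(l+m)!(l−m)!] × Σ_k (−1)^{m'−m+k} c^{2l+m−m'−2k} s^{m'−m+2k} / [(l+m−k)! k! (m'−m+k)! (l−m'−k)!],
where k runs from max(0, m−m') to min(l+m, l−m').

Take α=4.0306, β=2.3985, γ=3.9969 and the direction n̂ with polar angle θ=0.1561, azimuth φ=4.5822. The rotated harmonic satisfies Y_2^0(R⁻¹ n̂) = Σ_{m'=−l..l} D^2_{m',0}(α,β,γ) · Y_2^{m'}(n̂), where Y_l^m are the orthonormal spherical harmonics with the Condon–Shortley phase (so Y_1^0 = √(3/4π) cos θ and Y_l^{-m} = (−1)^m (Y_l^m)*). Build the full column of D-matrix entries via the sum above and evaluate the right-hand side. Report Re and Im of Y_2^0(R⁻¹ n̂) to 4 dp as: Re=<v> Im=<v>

Need the full column D^2_{m',0} for m'=−2..2 at α=4.0306, β=2.3985, γ=3.9969.
cos(β/2)=0.363057, sin(β/2)=0.931767
d^2_{-2,0}: single k=2 term ⇒ +0.280310;  D = -0.057671+0.274314i
d^2_{-1,0}: k∈[1..2] ⇒ +0.109221 -0.719403 = -0.610182;  D = +0.384526+0.473774i
d^2_{0,0}: k∈[0..2] ⇒ +0.017374 -0.457745 +0.753754 = +0.313383;  D = +0.313383+0.000000i
d^2_{1,0}: k∈[0..1] ⇒ -0.109221 +0.719403 = +0.610182;  D = -0.384526+0.473774i
d^2_{2,0}: single k=0 term ⇒ +0.280310;  D = -0.057671-0.274314i
Y_2^{m'}(θ=0.1561,φ=4.5822) and Σ D·Y over m':
  (-0.0577+0.2743i)·(-0.0090-0.0024i)  (+0.3845+0.4738i)·(-0.0154+0.1176i)  (+0.3134+0.0000i)·(+0.6079+0.0000i)  (-0.3845+0.4738i)·(+0.0154+0.1176i)  (-0.0577-0.2743i)·(-0.0090+0.0024i)
Y_2^0(R⁻¹ n̂) = +0.069553-0.000000i

Re=0.0696 Im=0.0000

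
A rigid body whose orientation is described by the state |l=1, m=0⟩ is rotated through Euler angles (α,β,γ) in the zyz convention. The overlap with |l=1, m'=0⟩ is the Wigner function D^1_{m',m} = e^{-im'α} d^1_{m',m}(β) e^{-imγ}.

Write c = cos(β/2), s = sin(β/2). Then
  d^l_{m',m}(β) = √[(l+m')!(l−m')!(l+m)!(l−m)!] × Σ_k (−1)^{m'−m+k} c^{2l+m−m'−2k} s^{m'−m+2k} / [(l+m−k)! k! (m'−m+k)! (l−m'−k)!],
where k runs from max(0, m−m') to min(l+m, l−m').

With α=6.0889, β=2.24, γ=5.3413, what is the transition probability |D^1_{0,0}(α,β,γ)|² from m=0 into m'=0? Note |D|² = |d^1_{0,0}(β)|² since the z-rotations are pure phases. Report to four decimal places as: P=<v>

D^1_{0,0}(6.0889,2.24,5.3413) = e^{-i·0·6.0889}·d^1_{0,0}(2.24)·e^{-i·0·5.3413}. Compute d first:
c=cos(2.24/2)=0.435682, s=sin(2.24/2)=0.900100; N=√[1·1·1·1]=1.000000
Admissible k: 0..1 (factorial args all ≥0)
  k=0: (−1)^0·1.0000/(1)·0.4357^2·0.9001^0 = +0.189819
  k=1: (−1)^1·1.0000/(1)·0.4357^0·0.9001^2 = -0.810181
d^1_{0,0}(2.24) = +0.189819 -0.810181 = -0.620362
|D^1_{0,0}|² = |d^1_{0,0}(β)|² = (-0.620362)² = 0.384849 (the z-rotation phases have unit modulus)

P=0.3848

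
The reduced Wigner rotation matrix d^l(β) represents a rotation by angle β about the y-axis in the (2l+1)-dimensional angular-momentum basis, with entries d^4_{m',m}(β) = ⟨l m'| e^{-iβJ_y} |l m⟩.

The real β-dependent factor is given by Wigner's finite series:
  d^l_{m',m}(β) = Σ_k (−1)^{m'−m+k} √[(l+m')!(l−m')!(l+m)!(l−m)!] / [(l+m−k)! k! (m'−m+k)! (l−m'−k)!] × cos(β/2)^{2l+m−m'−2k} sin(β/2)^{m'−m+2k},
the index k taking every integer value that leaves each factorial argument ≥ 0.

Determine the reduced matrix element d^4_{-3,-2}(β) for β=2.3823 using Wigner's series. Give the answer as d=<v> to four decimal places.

d=-0.0595

d^4_{-3,-2}(β=2.3823) via Wigner's sum:
c=cos(2.3823/2)=0.370592, s=sin(2.3823/2)=0.928796; N=√[1·5040·2·720]=2693.993318
k: max(0,(-2)−(-3))=1 … min(4+(-2),4−(-3))=2
  k=1: (−1)^0·2693.9933/(720)·0.3706^7·0.9288^1 = +0.003336
  k=2: (−1)^1·2693.9933/(240)·0.3706^5·0.9288^3 = -0.062867
d^4_{-3,-2}(2.3823) = +0.003336 -0.062867 = -0.059531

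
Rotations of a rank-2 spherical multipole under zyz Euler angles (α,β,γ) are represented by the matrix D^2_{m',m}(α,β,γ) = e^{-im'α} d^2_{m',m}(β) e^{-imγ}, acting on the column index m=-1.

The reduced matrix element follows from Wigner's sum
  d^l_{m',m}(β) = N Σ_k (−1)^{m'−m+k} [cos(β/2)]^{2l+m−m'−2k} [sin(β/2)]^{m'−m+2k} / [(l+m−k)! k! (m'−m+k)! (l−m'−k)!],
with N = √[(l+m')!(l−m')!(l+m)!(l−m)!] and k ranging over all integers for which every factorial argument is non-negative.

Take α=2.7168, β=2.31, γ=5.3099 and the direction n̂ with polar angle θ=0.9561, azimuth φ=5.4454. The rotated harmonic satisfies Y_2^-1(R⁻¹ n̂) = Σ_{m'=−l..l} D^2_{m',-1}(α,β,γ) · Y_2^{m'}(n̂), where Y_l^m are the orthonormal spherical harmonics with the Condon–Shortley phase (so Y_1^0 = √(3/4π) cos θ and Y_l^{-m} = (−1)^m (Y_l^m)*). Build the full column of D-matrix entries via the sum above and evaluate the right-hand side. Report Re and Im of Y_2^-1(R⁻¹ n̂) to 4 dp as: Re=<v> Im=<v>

Re=0.1653 Im=0.1810

Need the full column D^2_{m',-1} for m'=−2..2 at α=2.7168, β=2.31, γ=5.3099.
cos(β/2)=0.403919, sin(β/2)=0.914795
d^2_{-2,-1}: single k=1 term ⇒ +0.120569;  D = -0.030071-0.116759i
d^2_{-1,-1}: k∈[0..1] ⇒ +0.026618 -0.409597 = -0.382979;  D = +0.065819-0.377280i
d^2_{0,-1}: k∈[0..1] ⇒ -0.147666 +0.757427 = +0.609761;  D = +0.343043-0.504113i
d^2_{1,-1}: k∈[0..1] ⇒ +0.409597 -0.700318 = -0.290721;  D = +0.248076-0.151582i
d^2_{2,-1}: single k=0 term ⇒ -0.618436;  D = -0.613711+0.076306i
Y_2^{m'}(θ=0.9561,φ=5.4454) and Σ D·Y over m':
  (-0.0301-0.1168i)·(-0.0270+0.2564i)  (+0.0658-0.3773i)·(+0.2435+0.2705i)  (+0.3430-0.5041i)·(-0.0007+0.0000i)  (+0.2481-0.1516i)·(-0.2435+0.2705i)  (-0.6137+0.0763i)·(-0.0270-0.2564i)
Y_2^-1(R⁻¹ n̂) = +0.165285+0.181021i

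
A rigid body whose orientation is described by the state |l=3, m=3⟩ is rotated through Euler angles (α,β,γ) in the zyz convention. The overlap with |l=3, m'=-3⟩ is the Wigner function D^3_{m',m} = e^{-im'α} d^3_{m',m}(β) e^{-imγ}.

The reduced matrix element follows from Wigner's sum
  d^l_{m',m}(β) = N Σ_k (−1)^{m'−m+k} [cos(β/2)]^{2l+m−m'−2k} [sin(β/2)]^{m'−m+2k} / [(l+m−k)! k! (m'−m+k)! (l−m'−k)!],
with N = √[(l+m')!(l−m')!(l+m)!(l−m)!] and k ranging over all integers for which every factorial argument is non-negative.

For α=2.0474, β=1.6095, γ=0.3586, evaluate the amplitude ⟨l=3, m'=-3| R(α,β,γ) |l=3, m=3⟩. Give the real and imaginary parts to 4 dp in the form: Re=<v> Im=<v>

Re=0.0486 Im=-0.1314

D^3_{-3,3}(2.0474,1.6095,0.3586) = e^{-i·-3·2.0474}·d^3_{-3,3}(1.6095)·e^{-i·3·0.3586}. Compute d first:
With c≡cos(β/2)=0.693291 and s≡sin(β/2)=0.720657, N=[1·720·720·1]^{1/2}=720.000000
The bounds max(0,m−m')=6 and min(l+m,l−m')=6 give 1 term
  k=6: (−1)^0·720.0000/(720)·0.6933^0·0.7207^6 = +0.140079
d^3_{-3,3}(1.6095) = +0.140079
D = (+0.990078-0.140519i)·(+0.140079)·(+0.475028-0.879970i) = +0.048560-0.131393i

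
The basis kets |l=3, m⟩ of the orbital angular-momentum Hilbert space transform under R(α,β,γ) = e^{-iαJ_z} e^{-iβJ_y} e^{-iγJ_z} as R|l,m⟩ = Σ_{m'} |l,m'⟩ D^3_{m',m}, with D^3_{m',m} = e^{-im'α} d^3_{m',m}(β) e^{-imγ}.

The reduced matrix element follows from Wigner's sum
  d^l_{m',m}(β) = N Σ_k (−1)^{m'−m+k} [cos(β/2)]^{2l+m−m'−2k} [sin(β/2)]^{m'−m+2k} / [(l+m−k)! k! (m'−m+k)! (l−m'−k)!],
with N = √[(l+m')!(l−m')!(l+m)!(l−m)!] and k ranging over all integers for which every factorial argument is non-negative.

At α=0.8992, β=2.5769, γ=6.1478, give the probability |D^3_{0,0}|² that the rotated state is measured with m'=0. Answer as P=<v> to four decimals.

First d^3_{0,0}(β=2.5769), then the phase factors e^{-i(0)α} and e^{-i(0)γ}:
With c≡cos(β/2)=0.278610 and s≡sin(β/2)=0.960404, N=[6·6·6·6]^{1/2}=36.000000
The bounds max(0,m−m')=0 and min(l+m,l−m')=3 give 4 terms
  k=0: (−1)^0·36.0000/(36)·0.2786^6·0.9604^0 = +0.000468
  k=1: (−1)^1·36.0000/(4)·0.2786^4·0.9604^2 = -0.050019
  k=2: (−1)^2·36.0000/(4)·0.2786^2·0.9604^4 = +0.594363
  k=3: (−1)^3·36.0000/(36)·0.2786^0·0.9604^6 = -0.784738
d^3_{0,0}(2.5769) = +0.000468 -0.050019 +0.594363 -0.784738 = -0.239926
|D^3_{0,0}|² = |d^3_{0,0}(β)|² = (-0.239926)² = 0.057565 (the z-rotation phases have unit modulus)

P=0.0576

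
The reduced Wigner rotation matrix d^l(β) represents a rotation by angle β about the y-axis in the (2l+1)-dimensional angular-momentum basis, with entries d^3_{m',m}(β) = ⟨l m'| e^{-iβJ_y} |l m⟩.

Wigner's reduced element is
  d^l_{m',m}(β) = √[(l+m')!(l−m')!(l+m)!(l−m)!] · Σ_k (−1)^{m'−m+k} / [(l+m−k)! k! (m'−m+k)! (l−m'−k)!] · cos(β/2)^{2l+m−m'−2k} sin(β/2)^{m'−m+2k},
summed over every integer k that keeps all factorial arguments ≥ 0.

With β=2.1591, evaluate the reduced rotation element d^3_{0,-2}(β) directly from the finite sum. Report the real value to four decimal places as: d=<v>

d^3_{0,-2}(β=2.1591) via Wigner's sum:
Half-angle: c=0.471725, s=0.881746. N=√(6·6·1·120)=65.726707
k∈{0,1} keeps every argument non-negative
  k=0: (−1)^2·65.7267/(12)·0.4717^4·0.8817^2 = +0.210865
  k=1: (−1)^3·65.7267/(12)·0.4717^2·0.8817^4 = -0.736736
d^3_{0,-2}(2.1591) = +0.210865 -0.736736 = -0.525872

d=-0.5259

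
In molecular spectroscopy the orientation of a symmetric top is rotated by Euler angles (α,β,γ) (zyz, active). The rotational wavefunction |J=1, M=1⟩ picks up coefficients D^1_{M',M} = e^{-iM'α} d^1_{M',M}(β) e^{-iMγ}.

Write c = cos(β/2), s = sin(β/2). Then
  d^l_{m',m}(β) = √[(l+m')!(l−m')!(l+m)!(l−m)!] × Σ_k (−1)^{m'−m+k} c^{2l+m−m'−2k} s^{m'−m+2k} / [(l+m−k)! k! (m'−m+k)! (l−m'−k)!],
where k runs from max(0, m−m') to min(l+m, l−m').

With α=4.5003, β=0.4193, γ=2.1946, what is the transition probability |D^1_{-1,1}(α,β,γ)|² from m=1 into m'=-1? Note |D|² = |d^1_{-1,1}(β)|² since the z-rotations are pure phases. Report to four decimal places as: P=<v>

D^1_{-1,1}(4.5003,0.4193,2.1946) = e^{-i·-1·4.5003}·d^1_{-1,1}(0.4193)·e^{-i·1·2.1946}. Compute d first:
Half-angle: c=0.978104, s=0.208118. N=√(1·2·2·1)=2.000000
k: max(0,(1)−(-1))=2 … min(1+(1),1−(-1))=2
  k=2: (−1)^0·2.0000/(2)·0.9781^0·0.2081^2 = +0.043313
d^1_{-1,1}(0.4193) = +0.043313
|D^1_{-1,1}|² = |d^1_{-1,1}(β)|² = (+0.043313)² = 0.001876 (the z-rotation phases have unit modulus)

P=0.0019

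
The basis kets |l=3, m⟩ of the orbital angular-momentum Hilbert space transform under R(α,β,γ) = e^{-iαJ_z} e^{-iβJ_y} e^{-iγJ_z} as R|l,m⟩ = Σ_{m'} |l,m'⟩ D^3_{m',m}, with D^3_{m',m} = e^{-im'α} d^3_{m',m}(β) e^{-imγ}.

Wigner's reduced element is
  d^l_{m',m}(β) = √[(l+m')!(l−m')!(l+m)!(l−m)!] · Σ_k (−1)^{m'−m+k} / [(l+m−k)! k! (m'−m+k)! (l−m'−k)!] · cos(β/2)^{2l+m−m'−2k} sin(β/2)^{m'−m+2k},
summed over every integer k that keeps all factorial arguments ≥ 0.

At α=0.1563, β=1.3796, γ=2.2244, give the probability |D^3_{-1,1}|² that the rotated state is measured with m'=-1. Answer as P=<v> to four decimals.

P=0.0213

Split into d^3_{-1,1}(β=1.3796) × two z-phases.
Half-angle: c=0.771373, s=0.636383. N=√(2·24·24·2)=48.000000
Admissible k: 2..4 (factorial args all ≥0)
  k=2: (−1)^0·48.0000/(8)·0.7714^4·0.6364^2 = +0.860294
  k=3: (−1)^1·48.0000/(6)·0.7714^2·0.6364^4 = -0.780716
  k=4: (−1)^2·48.0000/(48)·0.7714^0·0.6364^6 = +0.066422
d^3_{-1,1}(1.3796) = +0.860294 -0.780716 +0.066422 = +0.145999
|D^3_{-1,1}|² = |d^3_{-1,1}(β)|² = (+0.145999)² = 0.021316 (the z-rotation phases have unit modulus)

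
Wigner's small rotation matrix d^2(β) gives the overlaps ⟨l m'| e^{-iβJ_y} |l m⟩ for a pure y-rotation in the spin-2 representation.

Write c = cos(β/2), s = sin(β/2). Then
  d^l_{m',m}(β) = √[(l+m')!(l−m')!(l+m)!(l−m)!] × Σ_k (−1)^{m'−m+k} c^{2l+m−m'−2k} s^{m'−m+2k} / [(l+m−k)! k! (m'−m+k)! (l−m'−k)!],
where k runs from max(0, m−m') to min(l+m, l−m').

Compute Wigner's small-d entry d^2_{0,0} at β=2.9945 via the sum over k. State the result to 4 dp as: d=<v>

d^2_{0,0}(β=2.9945) via Wigner's sum:
Half-angle: c=0.073480, s=0.997297. N=√(2·2·2·2)=4.000000
Admissible k: 0..2 (factorial args all ≥0)
  k=0: (−1)^0·4.0000/(4)·0.0735^4·0.9973^0 = +0.000029
  k=1: (−1)^1·4.0000/(1)·0.0735^2·0.9973^2 = -0.021481
  k=2: (−1)^2·4.0000/(4)·0.0735^0·0.9973^4 = +0.989231
d^2_{0,0}(2.9945) = +0.000029 -0.021481 +0.989231 = +0.967779

d=0.9678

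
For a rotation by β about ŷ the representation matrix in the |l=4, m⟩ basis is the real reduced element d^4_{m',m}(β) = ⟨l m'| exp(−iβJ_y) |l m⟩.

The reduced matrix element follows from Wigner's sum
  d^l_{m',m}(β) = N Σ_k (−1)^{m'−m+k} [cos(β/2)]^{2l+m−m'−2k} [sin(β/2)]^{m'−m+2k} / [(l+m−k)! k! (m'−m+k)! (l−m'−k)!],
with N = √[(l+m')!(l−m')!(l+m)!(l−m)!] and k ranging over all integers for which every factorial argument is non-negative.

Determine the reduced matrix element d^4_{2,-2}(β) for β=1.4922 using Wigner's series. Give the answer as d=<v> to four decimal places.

d^4_{2,-2}(β=1.4922) via Wigner's sum:
With c≡cos(β/2)=0.734342 and s≡sin(β/2)=0.678780, N=[720·2·2·720]^{1/2}=1440.000000
k: max(0,(-2)−(2))=0 … min(4+(-2),4−(2))=2
  k=0: (−1)^4·1440.0000/(96)·0.7343^4·0.6788^4 = +0.925977
  k=1: (−1)^5·1440.0000/(120)·0.7343^2·0.6788^6 = -0.632924
  k=2: (−1)^6·1440.0000/(1440)·0.7343^0·0.6788^8 = +0.045064
d^4_{2,-2}(1.4922) = +0.925977 -0.632924 +0.045064 = +0.338117

d=0.3381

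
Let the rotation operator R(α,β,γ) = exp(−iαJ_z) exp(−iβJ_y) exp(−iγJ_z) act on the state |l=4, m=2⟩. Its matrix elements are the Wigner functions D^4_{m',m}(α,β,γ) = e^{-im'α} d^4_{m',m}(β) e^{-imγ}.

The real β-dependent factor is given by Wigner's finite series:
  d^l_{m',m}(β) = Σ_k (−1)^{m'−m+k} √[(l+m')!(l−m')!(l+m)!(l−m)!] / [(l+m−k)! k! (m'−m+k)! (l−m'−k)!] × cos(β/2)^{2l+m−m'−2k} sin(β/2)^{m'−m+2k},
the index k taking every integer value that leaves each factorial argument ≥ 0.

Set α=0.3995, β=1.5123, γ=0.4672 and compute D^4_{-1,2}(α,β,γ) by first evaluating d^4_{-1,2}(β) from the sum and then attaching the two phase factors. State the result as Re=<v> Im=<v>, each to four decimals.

Re=-0.0776 Im=0.0460

First d^4_{-1,2}(β=1.5123), then the phase factors e^{-i(-1)α} and e^{-i(2)γ}:
With c≡cos(β/2)=0.727483 and s≡sin(β/2)=0.686126, N=[6·120·720·2]^{1/2}=1018.233765
k∈{3,4,5} keeps every argument non-negative
  k=3: (−1)^0·1018.2338/(72)·0.7275^5·0.6861^3 = +0.930766
  k=4: (−1)^1·1018.2338/(48)·0.7275^3·0.6861^5 = -1.241919
  k=5: (−1)^2·1018.2338/(240)·0.7275^1·0.6861^7 = +0.220945
d^4_{-1,2}(1.5123) = +0.930766 -1.241919 +0.220945 = -0.090208
D = (+0.921256+0.388958i)·(-0.090208)·(+0.594301-0.804243i) = -0.077608+0.045984i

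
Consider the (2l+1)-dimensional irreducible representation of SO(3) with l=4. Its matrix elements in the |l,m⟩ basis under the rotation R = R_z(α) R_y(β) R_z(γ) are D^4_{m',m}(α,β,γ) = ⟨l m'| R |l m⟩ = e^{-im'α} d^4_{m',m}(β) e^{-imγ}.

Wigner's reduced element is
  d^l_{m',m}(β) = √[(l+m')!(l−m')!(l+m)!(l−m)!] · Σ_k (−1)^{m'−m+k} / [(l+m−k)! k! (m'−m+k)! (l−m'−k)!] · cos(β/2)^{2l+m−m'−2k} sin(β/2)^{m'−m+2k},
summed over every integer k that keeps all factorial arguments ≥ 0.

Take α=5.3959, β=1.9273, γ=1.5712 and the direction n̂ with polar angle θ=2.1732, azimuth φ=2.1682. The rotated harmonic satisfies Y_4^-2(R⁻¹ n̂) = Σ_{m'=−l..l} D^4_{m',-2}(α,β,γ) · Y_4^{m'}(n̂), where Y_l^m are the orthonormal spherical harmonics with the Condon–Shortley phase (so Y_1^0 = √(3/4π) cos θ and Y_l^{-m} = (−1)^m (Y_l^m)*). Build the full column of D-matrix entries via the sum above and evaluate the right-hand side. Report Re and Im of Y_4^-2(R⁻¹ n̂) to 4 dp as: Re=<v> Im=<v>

Re=-0.2855 Im=0.0496

Need the full column D^4_{m',-2} for m'=−4..4 at α=5.3959, β=1.9273, γ=1.5712.
cos(β/2)=0.570526, sin(β/2)=0.821279
d^4_{-4,-2}: single k=2 term ⇒ +0.123088;  D = +0.113045-0.048696i
d^4_{-3,-2}: k∈[1..2] ⇒ +0.060462 -0.375868 = -0.315406;  D = -0.279684-0.145800i
d^4_{-2,-2}: k∈[0..2] ⇒ +0.011225 -0.279136 +0.723032 = +0.455121;  D = +0.091742+0.445778i
d^4_{-1,-2}: k∈[0..2] ⇒ -0.068558 +0.710325 -0.981288 = -0.339521;  D = +0.214626-0.263078i
d^4_{0,-2}: k∈[0..2] ⇒ +0.220677 -1.219427 +0.947585 = -0.051166;  D = +0.051166+0.000041i
d^4_{1,-2}: k∈[0..2] ⇒ -0.473550 +1.471932 -0.610026 = +0.388356;  D = -0.245011-0.301314i
d^4_{2,-2}: k∈[0..2] ⇒ +0.723032 -1.198610 +0.206980 = -0.268599;  D = -0.054568+0.262998i
d^4_{3,-2}: k∈[0..1] ⇒ -0.778873 +0.537993 = -0.240880;  D = -0.213779+0.111005i
d^4_{4,-2}: single k=0 term ⇒ +0.528538;  D = +0.485078+0.209883i
Y_4^{m'}(θ=2.1732,φ=2.1682) and Σ D·Y over m':
  (+0.1130-0.0487i)·(-0.1490-0.1393i)  (-0.2797-0.1458i)·(-0.3871+0.0871i)  (+0.0917+0.4458i)·(-0.1040+0.2635i)  (+0.2146-0.2631i)·(-0.0935-0.1374i)  (+0.0512+0.0000i)·(-0.3199+0.0000i)  (-0.2450-0.3013i)·(+0.0935-0.1374i)  (-0.0546+0.2630i)·(-0.1040-0.2635i)  (-0.2138+0.1110i)·(+0.3871+0.0871i)  (+0.4851+0.2099i)·(-0.1490+0.1393i)
Y_4^-2(R⁻¹ n̂) = -0.285542+0.049640i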